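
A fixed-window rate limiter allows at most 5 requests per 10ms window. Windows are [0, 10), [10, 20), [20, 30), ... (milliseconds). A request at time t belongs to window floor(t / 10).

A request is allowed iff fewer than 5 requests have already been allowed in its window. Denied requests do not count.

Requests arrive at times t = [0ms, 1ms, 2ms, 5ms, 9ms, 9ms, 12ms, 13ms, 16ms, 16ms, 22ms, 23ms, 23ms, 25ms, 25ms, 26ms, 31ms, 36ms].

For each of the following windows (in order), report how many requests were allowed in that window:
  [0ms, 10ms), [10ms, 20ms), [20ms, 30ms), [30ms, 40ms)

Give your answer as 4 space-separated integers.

Processing requests:
  req#1 t=0ms (window 0): ALLOW
  req#2 t=1ms (window 0): ALLOW
  req#3 t=2ms (window 0): ALLOW
  req#4 t=5ms (window 0): ALLOW
  req#5 t=9ms (window 0): ALLOW
  req#6 t=9ms (window 0): DENY
  req#7 t=12ms (window 1): ALLOW
  req#8 t=13ms (window 1): ALLOW
  req#9 t=16ms (window 1): ALLOW
  req#10 t=16ms (window 1): ALLOW
  req#11 t=22ms (window 2): ALLOW
  req#12 t=23ms (window 2): ALLOW
  req#13 t=23ms (window 2): ALLOW
  req#14 t=25ms (window 2): ALLOW
  req#15 t=25ms (window 2): ALLOW
  req#16 t=26ms (window 2): DENY
  req#17 t=31ms (window 3): ALLOW
  req#18 t=36ms (window 3): ALLOW

Allowed counts by window: 5 4 5 2

Answer: 5 4 5 2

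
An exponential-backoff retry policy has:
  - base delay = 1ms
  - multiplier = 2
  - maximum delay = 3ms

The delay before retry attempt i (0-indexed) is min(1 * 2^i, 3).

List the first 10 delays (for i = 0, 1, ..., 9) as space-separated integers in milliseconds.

Computing each delay:
  i=0: min(1*2^0, 3) = 1
  i=1: min(1*2^1, 3) = 2
  i=2: min(1*2^2, 3) = 3
  i=3: min(1*2^3, 3) = 3
  i=4: min(1*2^4, 3) = 3
  i=5: min(1*2^5, 3) = 3
  i=6: min(1*2^6, 3) = 3
  i=7: min(1*2^7, 3) = 3
  i=8: min(1*2^8, 3) = 3
  i=9: min(1*2^9, 3) = 3

Answer: 1 2 3 3 3 3 3 3 3 3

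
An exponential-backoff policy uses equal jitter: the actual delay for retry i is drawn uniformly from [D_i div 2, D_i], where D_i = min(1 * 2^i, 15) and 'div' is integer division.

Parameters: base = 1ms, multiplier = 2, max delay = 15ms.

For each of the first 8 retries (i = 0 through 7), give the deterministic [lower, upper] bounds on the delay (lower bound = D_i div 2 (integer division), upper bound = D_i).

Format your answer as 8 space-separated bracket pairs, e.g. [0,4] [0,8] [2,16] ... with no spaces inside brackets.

Answer: [0,1] [1,2] [2,4] [4,8] [7,15] [7,15] [7,15] [7,15]

Derivation:
Computing bounds per retry:
  i=0: D_i=min(1*2^0,15)=1, bounds=[0,1]
  i=1: D_i=min(1*2^1,15)=2, bounds=[1,2]
  i=2: D_i=min(1*2^2,15)=4, bounds=[2,4]
  i=3: D_i=min(1*2^3,15)=8, bounds=[4,8]
  i=4: D_i=min(1*2^4,15)=15, bounds=[7,15]
  i=5: D_i=min(1*2^5,15)=15, bounds=[7,15]
  i=6: D_i=min(1*2^6,15)=15, bounds=[7,15]
  i=7: D_i=min(1*2^7,15)=15, bounds=[7,15]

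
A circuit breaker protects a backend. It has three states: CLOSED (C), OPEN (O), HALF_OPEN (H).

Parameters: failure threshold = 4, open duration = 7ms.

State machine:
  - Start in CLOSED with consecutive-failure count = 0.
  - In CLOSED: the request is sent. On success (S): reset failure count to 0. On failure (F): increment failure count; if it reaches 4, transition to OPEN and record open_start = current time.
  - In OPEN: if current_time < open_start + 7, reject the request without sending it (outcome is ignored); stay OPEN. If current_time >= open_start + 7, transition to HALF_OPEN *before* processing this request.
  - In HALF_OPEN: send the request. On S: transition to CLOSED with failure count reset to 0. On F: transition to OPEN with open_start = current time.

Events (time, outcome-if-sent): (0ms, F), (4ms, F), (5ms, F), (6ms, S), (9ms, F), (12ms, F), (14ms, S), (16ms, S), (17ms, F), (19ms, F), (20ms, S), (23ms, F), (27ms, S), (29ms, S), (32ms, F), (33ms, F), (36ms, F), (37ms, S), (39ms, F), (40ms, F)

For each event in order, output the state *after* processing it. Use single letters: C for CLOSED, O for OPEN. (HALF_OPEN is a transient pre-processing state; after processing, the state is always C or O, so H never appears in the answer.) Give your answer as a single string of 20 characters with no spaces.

State after each event:
  event#1 t=0ms outcome=F: state=CLOSED
  event#2 t=4ms outcome=F: state=CLOSED
  event#3 t=5ms outcome=F: state=CLOSED
  event#4 t=6ms outcome=S: state=CLOSED
  event#5 t=9ms outcome=F: state=CLOSED
  event#6 t=12ms outcome=F: state=CLOSED
  event#7 t=14ms outcome=S: state=CLOSED
  event#8 t=16ms outcome=S: state=CLOSED
  event#9 t=17ms outcome=F: state=CLOSED
  event#10 t=19ms outcome=F: state=CLOSED
  event#11 t=20ms outcome=S: state=CLOSED
  event#12 t=23ms outcome=F: state=CLOSED
  event#13 t=27ms outcome=S: state=CLOSED
  event#14 t=29ms outcome=S: state=CLOSED
  event#15 t=32ms outcome=F: state=CLOSED
  event#16 t=33ms outcome=F: state=CLOSED
  event#17 t=36ms outcome=F: state=CLOSED
  event#18 t=37ms outcome=S: state=CLOSED
  event#19 t=39ms outcome=F: state=CLOSED
  event#20 t=40ms outcome=F: state=CLOSED

Answer: CCCCCCCCCCCCCCCCCCCC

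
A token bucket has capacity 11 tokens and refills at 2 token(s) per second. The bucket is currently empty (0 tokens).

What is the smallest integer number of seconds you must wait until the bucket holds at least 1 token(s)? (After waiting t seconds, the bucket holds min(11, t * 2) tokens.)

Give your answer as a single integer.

Answer: 1

Derivation:
Need t * 2 >= 1, so t >= 1/2.
Smallest integer t = ceil(1/2) = 1.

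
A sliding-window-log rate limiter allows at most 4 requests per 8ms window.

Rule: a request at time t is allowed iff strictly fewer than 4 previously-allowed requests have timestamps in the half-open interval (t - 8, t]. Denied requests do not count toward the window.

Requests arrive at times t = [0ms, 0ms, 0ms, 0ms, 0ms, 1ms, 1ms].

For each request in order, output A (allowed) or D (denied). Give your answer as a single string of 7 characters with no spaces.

Answer: AAAADDD

Derivation:
Tracking allowed requests in the window:
  req#1 t=0ms: ALLOW
  req#2 t=0ms: ALLOW
  req#3 t=0ms: ALLOW
  req#4 t=0ms: ALLOW
  req#5 t=0ms: DENY
  req#6 t=1ms: DENY
  req#7 t=1ms: DENY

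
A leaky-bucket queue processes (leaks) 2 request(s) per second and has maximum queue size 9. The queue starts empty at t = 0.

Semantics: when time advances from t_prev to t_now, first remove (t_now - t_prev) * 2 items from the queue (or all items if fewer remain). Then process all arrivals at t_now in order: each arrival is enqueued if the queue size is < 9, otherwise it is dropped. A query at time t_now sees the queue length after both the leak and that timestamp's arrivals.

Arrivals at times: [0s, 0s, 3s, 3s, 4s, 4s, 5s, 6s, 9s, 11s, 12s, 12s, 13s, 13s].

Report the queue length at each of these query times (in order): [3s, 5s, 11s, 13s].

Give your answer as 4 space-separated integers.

Queue lengths at query times:
  query t=3s: backlog = 2
  query t=5s: backlog = 1
  query t=11s: backlog = 1
  query t=13s: backlog = 2

Answer: 2 1 1 2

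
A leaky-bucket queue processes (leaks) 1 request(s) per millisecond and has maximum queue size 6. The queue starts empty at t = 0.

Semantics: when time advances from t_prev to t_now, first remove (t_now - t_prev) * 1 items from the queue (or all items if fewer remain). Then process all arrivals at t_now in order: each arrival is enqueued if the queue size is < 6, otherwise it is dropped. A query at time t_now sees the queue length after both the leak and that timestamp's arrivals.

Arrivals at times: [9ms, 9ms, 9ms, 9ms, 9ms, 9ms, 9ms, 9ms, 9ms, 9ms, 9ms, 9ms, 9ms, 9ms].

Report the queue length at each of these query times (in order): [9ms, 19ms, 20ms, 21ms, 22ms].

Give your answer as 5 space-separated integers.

Queue lengths at query times:
  query t=9ms: backlog = 6
  query t=19ms: backlog = 0
  query t=20ms: backlog = 0
  query t=21ms: backlog = 0
  query t=22ms: backlog = 0

Answer: 6 0 0 0 0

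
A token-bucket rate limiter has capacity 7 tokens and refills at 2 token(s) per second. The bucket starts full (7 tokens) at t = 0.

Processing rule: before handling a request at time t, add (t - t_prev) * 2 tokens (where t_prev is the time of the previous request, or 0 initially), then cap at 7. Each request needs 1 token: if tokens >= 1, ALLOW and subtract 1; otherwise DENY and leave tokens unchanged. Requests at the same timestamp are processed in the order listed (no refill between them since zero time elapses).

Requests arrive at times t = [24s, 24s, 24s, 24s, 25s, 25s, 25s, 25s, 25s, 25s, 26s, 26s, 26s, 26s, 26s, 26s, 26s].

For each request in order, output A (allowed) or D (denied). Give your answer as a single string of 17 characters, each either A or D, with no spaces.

Answer: AAAAAAAAADAADDDDD

Derivation:
Simulating step by step:
  req#1 t=24s: ALLOW
  req#2 t=24s: ALLOW
  req#3 t=24s: ALLOW
  req#4 t=24s: ALLOW
  req#5 t=25s: ALLOW
  req#6 t=25s: ALLOW
  req#7 t=25s: ALLOW
  req#8 t=25s: ALLOW
  req#9 t=25s: ALLOW
  req#10 t=25s: DENY
  req#11 t=26s: ALLOW
  req#12 t=26s: ALLOW
  req#13 t=26s: DENY
  req#14 t=26s: DENY
  req#15 t=26s: DENY
  req#16 t=26s: DENY
  req#17 t=26s: DENY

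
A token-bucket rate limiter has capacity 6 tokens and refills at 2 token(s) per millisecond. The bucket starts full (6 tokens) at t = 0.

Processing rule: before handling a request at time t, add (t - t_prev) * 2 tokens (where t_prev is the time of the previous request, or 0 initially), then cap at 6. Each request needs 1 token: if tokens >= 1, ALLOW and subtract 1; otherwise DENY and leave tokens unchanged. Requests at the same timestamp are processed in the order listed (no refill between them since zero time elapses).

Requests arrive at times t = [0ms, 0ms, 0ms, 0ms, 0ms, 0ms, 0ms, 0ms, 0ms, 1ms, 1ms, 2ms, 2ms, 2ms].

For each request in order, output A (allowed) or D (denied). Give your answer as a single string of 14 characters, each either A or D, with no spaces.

Simulating step by step:
  req#1 t=0ms: ALLOW
  req#2 t=0ms: ALLOW
  req#3 t=0ms: ALLOW
  req#4 t=0ms: ALLOW
  req#5 t=0ms: ALLOW
  req#6 t=0ms: ALLOW
  req#7 t=0ms: DENY
  req#8 t=0ms: DENY
  req#9 t=0ms: DENY
  req#10 t=1ms: ALLOW
  req#11 t=1ms: ALLOW
  req#12 t=2ms: ALLOW
  req#13 t=2ms: ALLOW
  req#14 t=2ms: DENY

Answer: AAAAAADDDAAAAD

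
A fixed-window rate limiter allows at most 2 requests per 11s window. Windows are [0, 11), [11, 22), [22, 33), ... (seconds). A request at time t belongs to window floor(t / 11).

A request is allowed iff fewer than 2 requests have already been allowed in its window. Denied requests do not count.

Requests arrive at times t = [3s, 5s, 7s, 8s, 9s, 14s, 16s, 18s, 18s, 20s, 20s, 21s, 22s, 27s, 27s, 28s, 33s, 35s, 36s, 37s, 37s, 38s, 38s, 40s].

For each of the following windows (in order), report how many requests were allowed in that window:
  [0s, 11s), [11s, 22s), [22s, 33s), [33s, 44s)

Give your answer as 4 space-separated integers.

Answer: 2 2 2 2

Derivation:
Processing requests:
  req#1 t=3s (window 0): ALLOW
  req#2 t=5s (window 0): ALLOW
  req#3 t=7s (window 0): DENY
  req#4 t=8s (window 0): DENY
  req#5 t=9s (window 0): DENY
  req#6 t=14s (window 1): ALLOW
  req#7 t=16s (window 1): ALLOW
  req#8 t=18s (window 1): DENY
  req#9 t=18s (window 1): DENY
  req#10 t=20s (window 1): DENY
  req#11 t=20s (window 1): DENY
  req#12 t=21s (window 1): DENY
  req#13 t=22s (window 2): ALLOW
  req#14 t=27s (window 2): ALLOW
  req#15 t=27s (window 2): DENY
  req#16 t=28s (window 2): DENY
  req#17 t=33s (window 3): ALLOW
  req#18 t=35s (window 3): ALLOW
  req#19 t=36s (window 3): DENY
  req#20 t=37s (window 3): DENY
  req#21 t=37s (window 3): DENY
  req#22 t=38s (window 3): DENY
  req#23 t=38s (window 3): DENY
  req#24 t=40s (window 3): DENY

Allowed counts by window: 2 2 2 2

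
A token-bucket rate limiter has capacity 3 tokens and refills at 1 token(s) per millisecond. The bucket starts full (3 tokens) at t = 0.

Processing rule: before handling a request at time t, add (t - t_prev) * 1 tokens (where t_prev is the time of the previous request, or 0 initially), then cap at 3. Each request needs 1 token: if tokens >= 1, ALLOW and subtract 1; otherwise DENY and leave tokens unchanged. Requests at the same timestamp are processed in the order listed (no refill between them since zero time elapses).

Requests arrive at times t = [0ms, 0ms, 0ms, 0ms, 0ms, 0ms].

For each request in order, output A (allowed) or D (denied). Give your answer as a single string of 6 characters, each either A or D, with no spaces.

Simulating step by step:
  req#1 t=0ms: ALLOW
  req#2 t=0ms: ALLOW
  req#3 t=0ms: ALLOW
  req#4 t=0ms: DENY
  req#5 t=0ms: DENY
  req#6 t=0ms: DENY

Answer: AAADDD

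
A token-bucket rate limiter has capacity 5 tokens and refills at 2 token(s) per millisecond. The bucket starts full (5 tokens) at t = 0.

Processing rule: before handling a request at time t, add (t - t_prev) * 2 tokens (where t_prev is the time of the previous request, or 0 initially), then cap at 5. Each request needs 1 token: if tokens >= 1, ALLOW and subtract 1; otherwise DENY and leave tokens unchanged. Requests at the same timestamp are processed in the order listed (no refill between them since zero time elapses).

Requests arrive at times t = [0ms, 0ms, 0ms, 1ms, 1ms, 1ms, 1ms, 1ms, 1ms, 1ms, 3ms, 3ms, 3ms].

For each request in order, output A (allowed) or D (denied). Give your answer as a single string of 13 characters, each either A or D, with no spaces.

Simulating step by step:
  req#1 t=0ms: ALLOW
  req#2 t=0ms: ALLOW
  req#3 t=0ms: ALLOW
  req#4 t=1ms: ALLOW
  req#5 t=1ms: ALLOW
  req#6 t=1ms: ALLOW
  req#7 t=1ms: ALLOW
  req#8 t=1ms: DENY
  req#9 t=1ms: DENY
  req#10 t=1ms: DENY
  req#11 t=3ms: ALLOW
  req#12 t=3ms: ALLOW
  req#13 t=3ms: ALLOW

Answer: AAAAAAADDDAAA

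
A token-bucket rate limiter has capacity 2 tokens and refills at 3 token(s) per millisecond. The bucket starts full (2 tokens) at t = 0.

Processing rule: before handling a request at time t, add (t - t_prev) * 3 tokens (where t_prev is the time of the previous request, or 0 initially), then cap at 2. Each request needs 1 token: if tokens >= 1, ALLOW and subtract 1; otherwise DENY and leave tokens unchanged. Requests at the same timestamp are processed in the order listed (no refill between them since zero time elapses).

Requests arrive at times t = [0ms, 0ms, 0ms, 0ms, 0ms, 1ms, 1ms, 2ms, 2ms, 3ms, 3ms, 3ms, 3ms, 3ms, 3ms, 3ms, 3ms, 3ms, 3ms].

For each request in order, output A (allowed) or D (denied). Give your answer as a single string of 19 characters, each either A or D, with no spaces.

Simulating step by step:
  req#1 t=0ms: ALLOW
  req#2 t=0ms: ALLOW
  req#3 t=0ms: DENY
  req#4 t=0ms: DENY
  req#5 t=0ms: DENY
  req#6 t=1ms: ALLOW
  req#7 t=1ms: ALLOW
  req#8 t=2ms: ALLOW
  req#9 t=2ms: ALLOW
  req#10 t=3ms: ALLOW
  req#11 t=3ms: ALLOW
  req#12 t=3ms: DENY
  req#13 t=3ms: DENY
  req#14 t=3ms: DENY
  req#15 t=3ms: DENY
  req#16 t=3ms: DENY
  req#17 t=3ms: DENY
  req#18 t=3ms: DENY
  req#19 t=3ms: DENY

Answer: AADDDAAAAAADDDDDDDD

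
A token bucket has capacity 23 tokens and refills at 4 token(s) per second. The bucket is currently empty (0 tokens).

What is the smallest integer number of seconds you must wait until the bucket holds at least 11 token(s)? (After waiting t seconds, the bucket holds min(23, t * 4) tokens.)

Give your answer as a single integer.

Need t * 4 >= 11, so t >= 11/4.
Smallest integer t = ceil(11/4) = 3.

Answer: 3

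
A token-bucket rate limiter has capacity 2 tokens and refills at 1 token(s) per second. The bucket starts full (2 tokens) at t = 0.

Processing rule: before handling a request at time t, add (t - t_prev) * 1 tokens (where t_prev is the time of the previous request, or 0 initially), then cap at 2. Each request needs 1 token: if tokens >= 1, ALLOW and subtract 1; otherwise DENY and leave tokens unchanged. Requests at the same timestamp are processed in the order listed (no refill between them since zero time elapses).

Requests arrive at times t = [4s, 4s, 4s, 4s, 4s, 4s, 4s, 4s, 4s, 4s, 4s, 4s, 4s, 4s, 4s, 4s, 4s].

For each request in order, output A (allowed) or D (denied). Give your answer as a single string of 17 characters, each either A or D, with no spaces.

Answer: AADDDDDDDDDDDDDDD

Derivation:
Simulating step by step:
  req#1 t=4s: ALLOW
  req#2 t=4s: ALLOW
  req#3 t=4s: DENY
  req#4 t=4s: DENY
  req#5 t=4s: DENY
  req#6 t=4s: DENY
  req#7 t=4s: DENY
  req#8 t=4s: DENY
  req#9 t=4s: DENY
  req#10 t=4s: DENY
  req#11 t=4s: DENY
  req#12 t=4s: DENY
  req#13 t=4s: DENY
  req#14 t=4s: DENY
  req#15 t=4s: DENY
  req#16 t=4s: DENY
  req#17 t=4s: DENY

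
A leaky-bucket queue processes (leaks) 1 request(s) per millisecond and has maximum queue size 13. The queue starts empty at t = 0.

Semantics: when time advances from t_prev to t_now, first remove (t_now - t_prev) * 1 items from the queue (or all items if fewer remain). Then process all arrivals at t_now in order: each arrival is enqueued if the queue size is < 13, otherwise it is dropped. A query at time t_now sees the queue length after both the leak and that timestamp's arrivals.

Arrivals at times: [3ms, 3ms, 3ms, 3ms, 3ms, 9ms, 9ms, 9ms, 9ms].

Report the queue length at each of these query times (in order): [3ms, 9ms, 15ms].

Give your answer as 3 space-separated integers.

Answer: 5 4 0

Derivation:
Queue lengths at query times:
  query t=3ms: backlog = 5
  query t=9ms: backlog = 4
  query t=15ms: backlog = 0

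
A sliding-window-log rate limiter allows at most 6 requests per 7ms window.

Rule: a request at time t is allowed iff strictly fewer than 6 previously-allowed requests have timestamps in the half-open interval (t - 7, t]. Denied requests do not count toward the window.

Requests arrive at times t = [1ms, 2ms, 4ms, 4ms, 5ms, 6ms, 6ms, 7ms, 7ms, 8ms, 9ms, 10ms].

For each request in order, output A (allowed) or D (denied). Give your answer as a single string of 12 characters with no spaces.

Answer: AAAAAADDDAAD

Derivation:
Tracking allowed requests in the window:
  req#1 t=1ms: ALLOW
  req#2 t=2ms: ALLOW
  req#3 t=4ms: ALLOW
  req#4 t=4ms: ALLOW
  req#5 t=5ms: ALLOW
  req#6 t=6ms: ALLOW
  req#7 t=6ms: DENY
  req#8 t=7ms: DENY
  req#9 t=7ms: DENY
  req#10 t=8ms: ALLOW
  req#11 t=9ms: ALLOW
  req#12 t=10ms: DENY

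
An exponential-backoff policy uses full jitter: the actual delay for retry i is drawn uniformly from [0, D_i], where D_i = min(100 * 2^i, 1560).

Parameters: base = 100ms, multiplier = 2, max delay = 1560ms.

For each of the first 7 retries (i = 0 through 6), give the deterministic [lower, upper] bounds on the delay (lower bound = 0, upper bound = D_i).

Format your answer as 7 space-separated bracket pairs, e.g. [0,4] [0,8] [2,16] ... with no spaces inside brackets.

Computing bounds per retry:
  i=0: D_i=min(100*2^0,1560)=100, bounds=[0,100]
  i=1: D_i=min(100*2^1,1560)=200, bounds=[0,200]
  i=2: D_i=min(100*2^2,1560)=400, bounds=[0,400]
  i=3: D_i=min(100*2^3,1560)=800, bounds=[0,800]
  i=4: D_i=min(100*2^4,1560)=1560, bounds=[0,1560]
  i=5: D_i=min(100*2^5,1560)=1560, bounds=[0,1560]
  i=6: D_i=min(100*2^6,1560)=1560, bounds=[0,1560]

Answer: [0,100] [0,200] [0,400] [0,800] [0,1560] [0,1560] [0,1560]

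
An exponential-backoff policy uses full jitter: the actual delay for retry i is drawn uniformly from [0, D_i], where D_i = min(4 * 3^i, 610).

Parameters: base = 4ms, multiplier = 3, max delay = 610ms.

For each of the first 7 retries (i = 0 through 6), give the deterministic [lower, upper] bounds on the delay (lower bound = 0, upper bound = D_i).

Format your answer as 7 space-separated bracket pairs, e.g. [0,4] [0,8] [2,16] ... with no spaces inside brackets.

Answer: [0,4] [0,12] [0,36] [0,108] [0,324] [0,610] [0,610]

Derivation:
Computing bounds per retry:
  i=0: D_i=min(4*3^0,610)=4, bounds=[0,4]
  i=1: D_i=min(4*3^1,610)=12, bounds=[0,12]
  i=2: D_i=min(4*3^2,610)=36, bounds=[0,36]
  i=3: D_i=min(4*3^3,610)=108, bounds=[0,108]
  i=4: D_i=min(4*3^4,610)=324, bounds=[0,324]
  i=5: D_i=min(4*3^5,610)=610, bounds=[0,610]
  i=6: D_i=min(4*3^6,610)=610, bounds=[0,610]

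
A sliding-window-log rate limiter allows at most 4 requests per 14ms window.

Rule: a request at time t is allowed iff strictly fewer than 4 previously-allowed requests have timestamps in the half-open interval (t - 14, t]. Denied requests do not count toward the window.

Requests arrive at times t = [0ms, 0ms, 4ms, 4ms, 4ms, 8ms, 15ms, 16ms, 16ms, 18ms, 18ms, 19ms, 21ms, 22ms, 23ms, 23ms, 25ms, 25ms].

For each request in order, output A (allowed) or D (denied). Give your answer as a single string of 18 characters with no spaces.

Tracking allowed requests in the window:
  req#1 t=0ms: ALLOW
  req#2 t=0ms: ALLOW
  req#3 t=4ms: ALLOW
  req#4 t=4ms: ALLOW
  req#5 t=4ms: DENY
  req#6 t=8ms: DENY
  req#7 t=15ms: ALLOW
  req#8 t=16ms: ALLOW
  req#9 t=16ms: DENY
  req#10 t=18ms: ALLOW
  req#11 t=18ms: ALLOW
  req#12 t=19ms: DENY
  req#13 t=21ms: DENY
  req#14 t=22ms: DENY
  req#15 t=23ms: DENY
  req#16 t=23ms: DENY
  req#17 t=25ms: DENY
  req#18 t=25ms: DENY

Answer: AAAADDAADAADDDDDDD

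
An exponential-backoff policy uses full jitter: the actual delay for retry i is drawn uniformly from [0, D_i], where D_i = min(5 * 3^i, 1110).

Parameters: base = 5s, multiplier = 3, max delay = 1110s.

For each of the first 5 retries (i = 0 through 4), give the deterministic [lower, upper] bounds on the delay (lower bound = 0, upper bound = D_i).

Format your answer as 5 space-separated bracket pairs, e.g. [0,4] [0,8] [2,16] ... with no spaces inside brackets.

Computing bounds per retry:
  i=0: D_i=min(5*3^0,1110)=5, bounds=[0,5]
  i=1: D_i=min(5*3^1,1110)=15, bounds=[0,15]
  i=2: D_i=min(5*3^2,1110)=45, bounds=[0,45]
  i=3: D_i=min(5*3^3,1110)=135, bounds=[0,135]
  i=4: D_i=min(5*3^4,1110)=405, bounds=[0,405]

Answer: [0,5] [0,15] [0,45] [0,135] [0,405]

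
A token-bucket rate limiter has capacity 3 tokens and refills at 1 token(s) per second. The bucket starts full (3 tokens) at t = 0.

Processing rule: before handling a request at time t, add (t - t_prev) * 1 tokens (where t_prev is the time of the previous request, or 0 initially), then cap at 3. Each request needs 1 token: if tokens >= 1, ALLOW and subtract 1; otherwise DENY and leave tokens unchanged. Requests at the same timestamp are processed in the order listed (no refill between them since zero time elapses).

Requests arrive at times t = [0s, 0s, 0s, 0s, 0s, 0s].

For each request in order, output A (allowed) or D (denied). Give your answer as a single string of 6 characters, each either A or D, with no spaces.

Simulating step by step:
  req#1 t=0s: ALLOW
  req#2 t=0s: ALLOW
  req#3 t=0s: ALLOW
  req#4 t=0s: DENY
  req#5 t=0s: DENY
  req#6 t=0s: DENY

Answer: AAADDD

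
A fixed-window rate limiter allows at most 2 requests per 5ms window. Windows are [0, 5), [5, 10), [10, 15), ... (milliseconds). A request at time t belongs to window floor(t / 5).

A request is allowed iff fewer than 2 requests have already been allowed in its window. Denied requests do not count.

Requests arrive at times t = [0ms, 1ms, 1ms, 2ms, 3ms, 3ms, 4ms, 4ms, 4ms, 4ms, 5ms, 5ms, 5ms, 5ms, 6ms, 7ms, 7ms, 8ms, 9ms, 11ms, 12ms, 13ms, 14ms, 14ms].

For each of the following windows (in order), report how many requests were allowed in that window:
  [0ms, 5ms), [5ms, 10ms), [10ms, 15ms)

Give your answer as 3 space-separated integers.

Processing requests:
  req#1 t=0ms (window 0): ALLOW
  req#2 t=1ms (window 0): ALLOW
  req#3 t=1ms (window 0): DENY
  req#4 t=2ms (window 0): DENY
  req#5 t=3ms (window 0): DENY
  req#6 t=3ms (window 0): DENY
  req#7 t=4ms (window 0): DENY
  req#8 t=4ms (window 0): DENY
  req#9 t=4ms (window 0): DENY
  req#10 t=4ms (window 0): DENY
  req#11 t=5ms (window 1): ALLOW
  req#12 t=5ms (window 1): ALLOW
  req#13 t=5ms (window 1): DENY
  req#14 t=5ms (window 1): DENY
  req#15 t=6ms (window 1): DENY
  req#16 t=7ms (window 1): DENY
  req#17 t=7ms (window 1): DENY
  req#18 t=8ms (window 1): DENY
  req#19 t=9ms (window 1): DENY
  req#20 t=11ms (window 2): ALLOW
  req#21 t=12ms (window 2): ALLOW
  req#22 t=13ms (window 2): DENY
  req#23 t=14ms (window 2): DENY
  req#24 t=14ms (window 2): DENY

Allowed counts by window: 2 2 2

Answer: 2 2 2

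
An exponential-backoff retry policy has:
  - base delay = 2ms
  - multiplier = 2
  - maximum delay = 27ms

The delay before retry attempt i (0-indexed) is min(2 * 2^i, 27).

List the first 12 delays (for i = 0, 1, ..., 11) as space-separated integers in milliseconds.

Answer: 2 4 8 16 27 27 27 27 27 27 27 27

Derivation:
Computing each delay:
  i=0: min(2*2^0, 27) = 2
  i=1: min(2*2^1, 27) = 4
  i=2: min(2*2^2, 27) = 8
  i=3: min(2*2^3, 27) = 16
  i=4: min(2*2^4, 27) = 27
  i=5: min(2*2^5, 27) = 27
  i=6: min(2*2^6, 27) = 27
  i=7: min(2*2^7, 27) = 27
  i=8: min(2*2^8, 27) = 27
  i=9: min(2*2^9, 27) = 27
  i=10: min(2*2^10, 27) = 27
  i=11: min(2*2^11, 27) = 27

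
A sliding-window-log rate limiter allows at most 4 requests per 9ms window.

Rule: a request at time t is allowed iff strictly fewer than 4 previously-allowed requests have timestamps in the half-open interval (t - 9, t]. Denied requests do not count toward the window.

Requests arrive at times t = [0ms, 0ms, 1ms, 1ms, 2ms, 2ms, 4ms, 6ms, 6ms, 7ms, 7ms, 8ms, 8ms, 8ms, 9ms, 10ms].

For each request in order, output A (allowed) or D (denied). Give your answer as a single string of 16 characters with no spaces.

Tracking allowed requests in the window:
  req#1 t=0ms: ALLOW
  req#2 t=0ms: ALLOW
  req#3 t=1ms: ALLOW
  req#4 t=1ms: ALLOW
  req#5 t=2ms: DENY
  req#6 t=2ms: DENY
  req#7 t=4ms: DENY
  req#8 t=6ms: DENY
  req#9 t=6ms: DENY
  req#10 t=7ms: DENY
  req#11 t=7ms: DENY
  req#12 t=8ms: DENY
  req#13 t=8ms: DENY
  req#14 t=8ms: DENY
  req#15 t=9ms: ALLOW
  req#16 t=10ms: ALLOW

Answer: AAAADDDDDDDDDDAA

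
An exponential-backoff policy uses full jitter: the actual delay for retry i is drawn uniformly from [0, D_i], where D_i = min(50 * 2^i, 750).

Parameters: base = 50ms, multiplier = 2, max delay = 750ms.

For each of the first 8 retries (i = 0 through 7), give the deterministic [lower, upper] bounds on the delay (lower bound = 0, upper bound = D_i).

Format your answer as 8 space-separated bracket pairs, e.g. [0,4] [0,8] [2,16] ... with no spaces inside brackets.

Answer: [0,50] [0,100] [0,200] [0,400] [0,750] [0,750] [0,750] [0,750]

Derivation:
Computing bounds per retry:
  i=0: D_i=min(50*2^0,750)=50, bounds=[0,50]
  i=1: D_i=min(50*2^1,750)=100, bounds=[0,100]
  i=2: D_i=min(50*2^2,750)=200, bounds=[0,200]
  i=3: D_i=min(50*2^3,750)=400, bounds=[0,400]
  i=4: D_i=min(50*2^4,750)=750, bounds=[0,750]
  i=5: D_i=min(50*2^5,750)=750, bounds=[0,750]
  i=6: D_i=min(50*2^6,750)=750, bounds=[0,750]
  i=7: D_i=min(50*2^7,750)=750, bounds=[0,750]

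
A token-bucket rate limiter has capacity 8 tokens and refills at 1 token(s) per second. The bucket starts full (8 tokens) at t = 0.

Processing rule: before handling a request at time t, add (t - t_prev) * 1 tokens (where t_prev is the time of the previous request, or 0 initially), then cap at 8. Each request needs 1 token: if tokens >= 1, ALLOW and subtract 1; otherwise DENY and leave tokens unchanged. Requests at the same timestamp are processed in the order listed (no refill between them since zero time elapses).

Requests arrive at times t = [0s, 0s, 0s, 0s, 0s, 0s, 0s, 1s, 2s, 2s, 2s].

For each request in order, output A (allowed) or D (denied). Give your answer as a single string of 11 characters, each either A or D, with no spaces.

Answer: AAAAAAAAAAD

Derivation:
Simulating step by step:
  req#1 t=0s: ALLOW
  req#2 t=0s: ALLOW
  req#3 t=0s: ALLOW
  req#4 t=0s: ALLOW
  req#5 t=0s: ALLOW
  req#6 t=0s: ALLOW
  req#7 t=0s: ALLOW
  req#8 t=1s: ALLOW
  req#9 t=2s: ALLOW
  req#10 t=2s: ALLOW
  req#11 t=2s: DENY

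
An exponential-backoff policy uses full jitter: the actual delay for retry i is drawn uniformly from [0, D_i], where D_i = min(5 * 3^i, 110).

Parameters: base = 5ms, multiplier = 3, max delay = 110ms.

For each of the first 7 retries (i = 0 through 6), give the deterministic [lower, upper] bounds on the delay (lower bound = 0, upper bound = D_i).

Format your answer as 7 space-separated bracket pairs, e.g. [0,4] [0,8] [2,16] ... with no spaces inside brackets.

Answer: [0,5] [0,15] [0,45] [0,110] [0,110] [0,110] [0,110]

Derivation:
Computing bounds per retry:
  i=0: D_i=min(5*3^0,110)=5, bounds=[0,5]
  i=1: D_i=min(5*3^1,110)=15, bounds=[0,15]
  i=2: D_i=min(5*3^2,110)=45, bounds=[0,45]
  i=3: D_i=min(5*3^3,110)=110, bounds=[0,110]
  i=4: D_i=min(5*3^4,110)=110, bounds=[0,110]
  i=5: D_i=min(5*3^5,110)=110, bounds=[0,110]
  i=6: D_i=min(5*3^6,110)=110, bounds=[0,110]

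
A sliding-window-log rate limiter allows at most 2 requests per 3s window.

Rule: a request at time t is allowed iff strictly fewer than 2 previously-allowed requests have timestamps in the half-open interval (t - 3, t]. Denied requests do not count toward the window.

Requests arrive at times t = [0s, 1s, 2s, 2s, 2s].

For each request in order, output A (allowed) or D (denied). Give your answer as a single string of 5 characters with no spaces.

Answer: AADDD

Derivation:
Tracking allowed requests in the window:
  req#1 t=0s: ALLOW
  req#2 t=1s: ALLOW
  req#3 t=2s: DENY
  req#4 t=2s: DENY
  req#5 t=2s: DENY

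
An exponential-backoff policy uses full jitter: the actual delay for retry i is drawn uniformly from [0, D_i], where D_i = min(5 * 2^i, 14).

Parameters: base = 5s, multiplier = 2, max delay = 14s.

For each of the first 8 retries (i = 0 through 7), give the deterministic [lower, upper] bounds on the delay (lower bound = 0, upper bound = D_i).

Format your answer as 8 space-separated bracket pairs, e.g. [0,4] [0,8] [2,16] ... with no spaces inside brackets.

Computing bounds per retry:
  i=0: D_i=min(5*2^0,14)=5, bounds=[0,5]
  i=1: D_i=min(5*2^1,14)=10, bounds=[0,10]
  i=2: D_i=min(5*2^2,14)=14, bounds=[0,14]
  i=3: D_i=min(5*2^3,14)=14, bounds=[0,14]
  i=4: D_i=min(5*2^4,14)=14, bounds=[0,14]
  i=5: D_i=min(5*2^5,14)=14, bounds=[0,14]
  i=6: D_i=min(5*2^6,14)=14, bounds=[0,14]
  i=7: D_i=min(5*2^7,14)=14, bounds=[0,14]

Answer: [0,5] [0,10] [0,14] [0,14] [0,14] [0,14] [0,14] [0,14]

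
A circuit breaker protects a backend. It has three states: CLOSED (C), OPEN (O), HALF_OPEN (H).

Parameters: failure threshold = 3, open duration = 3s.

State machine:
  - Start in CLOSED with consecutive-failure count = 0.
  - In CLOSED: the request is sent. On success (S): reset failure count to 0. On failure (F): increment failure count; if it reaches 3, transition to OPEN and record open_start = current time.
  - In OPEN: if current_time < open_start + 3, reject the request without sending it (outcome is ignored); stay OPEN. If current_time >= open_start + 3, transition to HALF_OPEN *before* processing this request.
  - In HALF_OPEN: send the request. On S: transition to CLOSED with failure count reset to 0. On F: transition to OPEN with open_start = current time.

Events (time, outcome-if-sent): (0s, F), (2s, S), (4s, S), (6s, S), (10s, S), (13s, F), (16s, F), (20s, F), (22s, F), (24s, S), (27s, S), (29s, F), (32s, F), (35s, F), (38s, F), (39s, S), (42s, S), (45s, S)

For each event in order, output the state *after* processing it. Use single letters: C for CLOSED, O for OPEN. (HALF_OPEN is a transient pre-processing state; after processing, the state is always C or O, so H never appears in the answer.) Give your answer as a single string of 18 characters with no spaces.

State after each event:
  event#1 t=0s outcome=F: state=CLOSED
  event#2 t=2s outcome=S: state=CLOSED
  event#3 t=4s outcome=S: state=CLOSED
  event#4 t=6s outcome=S: state=CLOSED
  event#5 t=10s outcome=S: state=CLOSED
  event#6 t=13s outcome=F: state=CLOSED
  event#7 t=16s outcome=F: state=CLOSED
  event#8 t=20s outcome=F: state=OPEN
  event#9 t=22s outcome=F: state=OPEN
  event#10 t=24s outcome=S: state=CLOSED
  event#11 t=27s outcome=S: state=CLOSED
  event#12 t=29s outcome=F: state=CLOSED
  event#13 t=32s outcome=F: state=CLOSED
  event#14 t=35s outcome=F: state=OPEN
  event#15 t=38s outcome=F: state=OPEN
  event#16 t=39s outcome=S: state=OPEN
  event#17 t=42s outcome=S: state=CLOSED
  event#18 t=45s outcome=S: state=CLOSED

Answer: CCCCCCCOOCCCCOOOCC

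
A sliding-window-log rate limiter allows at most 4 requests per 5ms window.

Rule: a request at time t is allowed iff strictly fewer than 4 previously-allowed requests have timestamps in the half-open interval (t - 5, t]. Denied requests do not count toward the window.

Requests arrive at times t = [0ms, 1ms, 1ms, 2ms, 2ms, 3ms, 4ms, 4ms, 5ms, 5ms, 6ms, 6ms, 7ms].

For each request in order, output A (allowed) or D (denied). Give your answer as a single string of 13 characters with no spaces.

Answer: AAAADDDDADAAA

Derivation:
Tracking allowed requests in the window:
  req#1 t=0ms: ALLOW
  req#2 t=1ms: ALLOW
  req#3 t=1ms: ALLOW
  req#4 t=2ms: ALLOW
  req#5 t=2ms: DENY
  req#6 t=3ms: DENY
  req#7 t=4ms: DENY
  req#8 t=4ms: DENY
  req#9 t=5ms: ALLOW
  req#10 t=5ms: DENY
  req#11 t=6ms: ALLOW
  req#12 t=6ms: ALLOW
  req#13 t=7ms: ALLOW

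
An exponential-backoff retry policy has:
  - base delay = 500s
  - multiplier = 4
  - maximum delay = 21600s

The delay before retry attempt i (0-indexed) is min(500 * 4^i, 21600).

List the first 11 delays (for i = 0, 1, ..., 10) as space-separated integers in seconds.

Answer: 500 2000 8000 21600 21600 21600 21600 21600 21600 21600 21600

Derivation:
Computing each delay:
  i=0: min(500*4^0, 21600) = 500
  i=1: min(500*4^1, 21600) = 2000
  i=2: min(500*4^2, 21600) = 8000
  i=3: min(500*4^3, 21600) = 21600
  i=4: min(500*4^4, 21600) = 21600
  i=5: min(500*4^5, 21600) = 21600
  i=6: min(500*4^6, 21600) = 21600
  i=7: min(500*4^7, 21600) = 21600
  i=8: min(500*4^8, 21600) = 21600
  i=9: min(500*4^9, 21600) = 21600
  i=10: min(500*4^10, 21600) = 21600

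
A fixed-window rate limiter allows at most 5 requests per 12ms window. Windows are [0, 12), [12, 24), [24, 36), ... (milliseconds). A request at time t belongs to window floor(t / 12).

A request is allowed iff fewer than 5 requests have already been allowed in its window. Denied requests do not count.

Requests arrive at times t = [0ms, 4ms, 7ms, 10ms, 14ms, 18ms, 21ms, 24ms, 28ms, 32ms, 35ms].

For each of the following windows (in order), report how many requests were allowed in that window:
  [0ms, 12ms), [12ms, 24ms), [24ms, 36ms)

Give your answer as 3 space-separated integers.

Processing requests:
  req#1 t=0ms (window 0): ALLOW
  req#2 t=4ms (window 0): ALLOW
  req#3 t=7ms (window 0): ALLOW
  req#4 t=10ms (window 0): ALLOW
  req#5 t=14ms (window 1): ALLOW
  req#6 t=18ms (window 1): ALLOW
  req#7 t=21ms (window 1): ALLOW
  req#8 t=24ms (window 2): ALLOW
  req#9 t=28ms (window 2): ALLOW
  req#10 t=32ms (window 2): ALLOW
  req#11 t=35ms (window 2): ALLOW

Allowed counts by window: 4 3 4

Answer: 4 3 4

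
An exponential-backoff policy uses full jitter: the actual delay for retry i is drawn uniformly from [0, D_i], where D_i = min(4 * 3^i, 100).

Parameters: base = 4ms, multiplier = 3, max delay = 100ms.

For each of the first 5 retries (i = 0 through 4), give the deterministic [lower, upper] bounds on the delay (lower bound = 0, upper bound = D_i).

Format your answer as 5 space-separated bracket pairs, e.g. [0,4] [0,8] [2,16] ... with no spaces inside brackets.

Answer: [0,4] [0,12] [0,36] [0,100] [0,100]

Derivation:
Computing bounds per retry:
  i=0: D_i=min(4*3^0,100)=4, bounds=[0,4]
  i=1: D_i=min(4*3^1,100)=12, bounds=[0,12]
  i=2: D_i=min(4*3^2,100)=36, bounds=[0,36]
  i=3: D_i=min(4*3^3,100)=100, bounds=[0,100]
  i=4: D_i=min(4*3^4,100)=100, bounds=[0,100]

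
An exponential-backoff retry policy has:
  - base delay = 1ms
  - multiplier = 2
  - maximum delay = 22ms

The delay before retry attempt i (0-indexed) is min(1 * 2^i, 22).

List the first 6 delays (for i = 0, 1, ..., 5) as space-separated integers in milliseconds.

Answer: 1 2 4 8 16 22

Derivation:
Computing each delay:
  i=0: min(1*2^0, 22) = 1
  i=1: min(1*2^1, 22) = 2
  i=2: min(1*2^2, 22) = 4
  i=3: min(1*2^3, 22) = 8
  i=4: min(1*2^4, 22) = 16
  i=5: min(1*2^5, 22) = 22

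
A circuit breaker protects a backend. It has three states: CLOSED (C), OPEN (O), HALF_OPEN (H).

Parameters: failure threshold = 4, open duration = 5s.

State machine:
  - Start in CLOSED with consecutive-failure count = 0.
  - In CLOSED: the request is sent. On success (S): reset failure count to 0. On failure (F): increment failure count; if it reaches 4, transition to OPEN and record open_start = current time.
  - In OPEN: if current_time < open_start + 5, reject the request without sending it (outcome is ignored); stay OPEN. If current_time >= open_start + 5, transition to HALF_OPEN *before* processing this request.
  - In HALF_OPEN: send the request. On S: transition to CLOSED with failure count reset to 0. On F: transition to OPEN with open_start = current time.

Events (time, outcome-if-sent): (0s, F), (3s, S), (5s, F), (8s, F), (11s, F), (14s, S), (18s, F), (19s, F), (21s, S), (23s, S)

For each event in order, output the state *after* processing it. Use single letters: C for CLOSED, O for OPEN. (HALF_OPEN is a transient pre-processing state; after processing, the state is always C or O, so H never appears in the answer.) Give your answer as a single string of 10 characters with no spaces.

State after each event:
  event#1 t=0s outcome=F: state=CLOSED
  event#2 t=3s outcome=S: state=CLOSED
  event#3 t=5s outcome=F: state=CLOSED
  event#4 t=8s outcome=F: state=CLOSED
  event#5 t=11s outcome=F: state=CLOSED
  event#6 t=14s outcome=S: state=CLOSED
  event#7 t=18s outcome=F: state=CLOSED
  event#8 t=19s outcome=F: state=CLOSED
  event#9 t=21s outcome=S: state=CLOSED
  event#10 t=23s outcome=S: state=CLOSED

Answer: CCCCCCCCCC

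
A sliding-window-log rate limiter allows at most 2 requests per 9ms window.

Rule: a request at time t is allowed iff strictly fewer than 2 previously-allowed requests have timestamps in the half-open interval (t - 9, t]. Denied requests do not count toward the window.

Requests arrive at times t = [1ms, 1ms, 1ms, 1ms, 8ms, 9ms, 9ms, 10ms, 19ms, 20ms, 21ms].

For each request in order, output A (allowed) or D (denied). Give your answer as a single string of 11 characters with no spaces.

Tracking allowed requests in the window:
  req#1 t=1ms: ALLOW
  req#2 t=1ms: ALLOW
  req#3 t=1ms: DENY
  req#4 t=1ms: DENY
  req#5 t=8ms: DENY
  req#6 t=9ms: DENY
  req#7 t=9ms: DENY
  req#8 t=10ms: ALLOW
  req#9 t=19ms: ALLOW
  req#10 t=20ms: ALLOW
  req#11 t=21ms: DENY

Answer: AADDDDDAAAD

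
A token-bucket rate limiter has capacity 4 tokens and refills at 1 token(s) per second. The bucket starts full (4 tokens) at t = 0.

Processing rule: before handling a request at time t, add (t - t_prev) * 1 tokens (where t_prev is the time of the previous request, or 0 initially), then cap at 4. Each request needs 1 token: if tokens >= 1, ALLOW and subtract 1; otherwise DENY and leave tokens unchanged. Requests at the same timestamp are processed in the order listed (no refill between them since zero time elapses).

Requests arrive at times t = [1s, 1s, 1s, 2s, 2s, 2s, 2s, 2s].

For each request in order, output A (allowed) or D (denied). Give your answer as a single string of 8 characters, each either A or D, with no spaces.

Answer: AAAAADDD

Derivation:
Simulating step by step:
  req#1 t=1s: ALLOW
  req#2 t=1s: ALLOW
  req#3 t=1s: ALLOW
  req#4 t=2s: ALLOW
  req#5 t=2s: ALLOW
  req#6 t=2s: DENY
  req#7 t=2s: DENY
  req#8 t=2s: DENY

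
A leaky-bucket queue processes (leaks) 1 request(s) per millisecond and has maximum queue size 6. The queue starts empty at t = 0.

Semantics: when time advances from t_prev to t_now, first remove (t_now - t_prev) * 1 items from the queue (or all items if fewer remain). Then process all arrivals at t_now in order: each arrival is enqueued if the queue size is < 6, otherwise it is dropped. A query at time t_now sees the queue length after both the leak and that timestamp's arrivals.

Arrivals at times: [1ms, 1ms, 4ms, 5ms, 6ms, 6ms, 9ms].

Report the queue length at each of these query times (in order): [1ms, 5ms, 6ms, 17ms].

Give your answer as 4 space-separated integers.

Queue lengths at query times:
  query t=1ms: backlog = 2
  query t=5ms: backlog = 1
  query t=6ms: backlog = 2
  query t=17ms: backlog = 0

Answer: 2 1 2 0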